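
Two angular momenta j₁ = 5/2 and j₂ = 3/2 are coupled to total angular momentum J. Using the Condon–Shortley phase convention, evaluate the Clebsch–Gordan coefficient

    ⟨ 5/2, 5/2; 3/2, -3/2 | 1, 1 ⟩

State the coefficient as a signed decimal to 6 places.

triangle: 3!×2!×0!/6! = 12/720
(j±m)!: 5!×0!×0!×3!×2!×0! = 1440
prefactor² = (2J+1)×Δ×N² = 72
  k=0: +1/(0!×3!×0!×0!×2!×0!) = 1/12
Σ = 1/12  ⇒  CG² = 72×1/12² = 1/2
CG = +√(1/2) = +0.707107

+0.707107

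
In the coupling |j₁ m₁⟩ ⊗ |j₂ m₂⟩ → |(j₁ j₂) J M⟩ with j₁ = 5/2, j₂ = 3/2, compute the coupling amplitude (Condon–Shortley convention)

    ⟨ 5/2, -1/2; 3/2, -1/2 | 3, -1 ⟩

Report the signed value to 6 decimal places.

+0.129099  (= +√(1/60))

j₁+j₂−J=1  J+j₁−j₂=4  J−j₁+j₂=2  j₁+j₂+J+1=8
(j₁±m₁, j₂±m₂, J±M) = (2,3,1,2,2,4)
P² = 48/5
sum k=0..1:
  [0] +1/6 = 1/6
  [1] −1/8 = -1/8
S = 1/24
C² = P²·S² = 1/60 ; C = +0.129099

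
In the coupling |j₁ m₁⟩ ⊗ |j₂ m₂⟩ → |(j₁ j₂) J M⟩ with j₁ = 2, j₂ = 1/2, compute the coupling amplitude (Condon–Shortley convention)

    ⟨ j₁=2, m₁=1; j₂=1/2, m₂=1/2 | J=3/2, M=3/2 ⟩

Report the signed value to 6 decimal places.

j₁+j₂−J=1  J+j₁−j₂=3  J−j₁+j₂=0  j₁+j₂+J+1=5
(j₁±m₁, j₂±m₂, J±M) = (3,1,1,0,3,0)
P² = 36/5
sum k=1..1:
  [1] −1/6 = -1/6
S = -1/6
C² = P²·S² = 1/5 ; C = -0.447214

-0.447214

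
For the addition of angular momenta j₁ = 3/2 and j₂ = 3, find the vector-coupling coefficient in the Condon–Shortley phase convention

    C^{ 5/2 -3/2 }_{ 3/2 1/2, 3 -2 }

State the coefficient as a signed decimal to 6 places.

+√(1/14) = +0.267261

triangle: 2!*1!*4!/8! = 48/40320
(j±m)!: 2!*1!*1!*5!*1!*4! = 5760
prefactor² = (2J+1)*Δ*N² = 288/7
  k=0: +1/(0!*2!*1!*1!*0!*3!) = 1/12
  k=1: −1/(1!*1!*0!*0!*1!*4!) = -1/24
Σ = 1/24  ⇒  CG² = 288/7*1/24² = 1/14
CG = +√(1/14) = +0.267261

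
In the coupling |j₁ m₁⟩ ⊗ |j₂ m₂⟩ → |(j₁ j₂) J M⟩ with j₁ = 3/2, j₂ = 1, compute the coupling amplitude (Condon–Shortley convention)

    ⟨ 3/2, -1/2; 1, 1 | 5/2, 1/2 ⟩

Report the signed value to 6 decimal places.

+√(3/10) = +0.547723

j₁+j₂−J=0  J+j₁−j₂=3  J−j₁+j₂=2  j₁+j₂+J+1=6
(j₁±m₁, j₂±m₂, J±M) = (1,2,2,0,3,2)
P² = 24/5
sum k=0..0:
  [0] +1/4 = 1/4
S = 1/4
C² = P²·S² = 3/10 ; C = +0.547723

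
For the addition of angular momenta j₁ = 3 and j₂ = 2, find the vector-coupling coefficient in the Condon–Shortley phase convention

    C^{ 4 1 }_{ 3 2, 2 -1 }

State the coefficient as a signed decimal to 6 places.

triangle: 1!×5!×3!/10! = 720/3628800
(j±m)!: 5!×1!×1!×3!×5!×3! = 518400
prefactor² = (2J+1)×Δ×N² = 6480/7
  k=0: +1/(0!×1!×1!×1!×4!×2!) = 1/48
  k=1: −1/(1!×0!×0!×0!×5!×3!) = -1/720
Σ = 7/360  ⇒  CG² = 6480/7×7/360² = 7/20
CG = +√(7/20) = +0.591608

+√(7/20) ≈ +0.591608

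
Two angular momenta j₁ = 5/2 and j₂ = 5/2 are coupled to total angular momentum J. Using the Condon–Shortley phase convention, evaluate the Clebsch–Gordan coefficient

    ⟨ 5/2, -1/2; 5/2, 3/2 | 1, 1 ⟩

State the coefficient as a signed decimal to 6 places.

-0.478091  (= −√(8/35))

triangle: 4!*1!*1!/7! = 24/5040
(j±m)!: 2!*3!*4!*1!*2!*0! = 576
prefactor² = (2J+1)*Δ*N² = 288/35
  k=3: −1/(3!*1!*0!*1!*1!*0!) = -1/6
Σ = -1/6  ⇒  CG² = 288/35*(-1/6)² = 8/35
CG = −√(8/35) = -0.478091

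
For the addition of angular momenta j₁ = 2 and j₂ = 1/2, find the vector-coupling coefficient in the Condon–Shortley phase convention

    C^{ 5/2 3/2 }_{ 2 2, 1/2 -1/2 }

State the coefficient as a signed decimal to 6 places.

√[6·0!4!1!/6! · 4!0!0!1!4!1!] = √(576/5)
  +(−1)^0/∏(0,0,0,0,4,1)! = 1/24  (running 1/24)
⟨..|..⟩ = √(576/5)·(1/24) = +0.447214

+√(1/5) ≈ +0.447214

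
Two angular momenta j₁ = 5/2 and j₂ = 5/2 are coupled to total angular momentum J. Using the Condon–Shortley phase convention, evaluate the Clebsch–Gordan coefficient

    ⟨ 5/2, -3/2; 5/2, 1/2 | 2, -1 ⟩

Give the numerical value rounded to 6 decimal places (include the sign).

triangle: 3!×2!×2!/8! = 24/40320
(j±m)!: 1!×4!×3!×2!×1!×3! = 1728
prefactor² = (2J+1)×Δ×N² = 36/7
  k=2: +1/(2!×1!×2!×1!×0!×1!) = 1/4
  k=3: −1/(3!×0!×1!×0!×1!×2!) = -1/12
Σ = 1/6  ⇒  CG² = 36/7×1/6² = 1/7
CG = +√(1/7) = +0.377964

+√(1/7) ≈ +0.377964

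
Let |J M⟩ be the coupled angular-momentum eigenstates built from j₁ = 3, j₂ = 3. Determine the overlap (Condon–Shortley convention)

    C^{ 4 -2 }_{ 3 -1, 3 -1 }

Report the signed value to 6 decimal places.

−√(20/77) = -0.509647

triangle: 2!×4!×4!/11! = 1152/39916800
(j±m)!: 2!×4!×2!×4!×2!×6! = 3317760
prefactor² = (2J+1)×Δ×N² = 331776/385
  k=0: +1/(0!×2!×4!×2!×0!×2!) = 1/192
  k=1: −1/(1!×1!×3!×1!×1!×3!) = -1/36
  k=2: +1/(2!×0!×2!×0!×2!×4!) = 1/192
Σ = -5/288  ⇒  CG² = 331776/385×(-5/288)² = 20/77
CG = −√(20/77) = -0.509647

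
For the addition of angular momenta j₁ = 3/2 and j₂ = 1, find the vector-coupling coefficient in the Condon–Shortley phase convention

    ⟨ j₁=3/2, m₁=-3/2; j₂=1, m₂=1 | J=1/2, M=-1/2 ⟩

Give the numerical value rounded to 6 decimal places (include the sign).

+√(1/2) = +0.707107

triangle: 2!×1!×0!/4! = 2/24
(j±m)!: 0!×3!×2!×0!×0!×1! = 12
prefactor² = (2J+1)×Δ×N² = 2
  k=2: +1/(2!×0!×1!×0!×0!×0!) = 1/2
Σ = 1/2  ⇒  CG² = 2×1/2² = 1/2
CG = +√(1/2) = +0.707107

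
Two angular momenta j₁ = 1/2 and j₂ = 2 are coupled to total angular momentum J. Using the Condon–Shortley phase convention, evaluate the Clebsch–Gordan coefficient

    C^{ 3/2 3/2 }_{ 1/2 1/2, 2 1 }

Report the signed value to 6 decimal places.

+√(1/5) = +0.447214

triangle: 1!*0!*3!/5! = 6/120
(j±m)!: 1!*0!*3!*1!*3!*0! = 36
prefactor² = (2J+1)*Δ*N² = 36/5
  k=0: +1/(0!*1!*0!*3!*0!*0!) = 1/6
Σ = 1/6  ⇒  CG² = 36/5*1/6² = 1/5
CG = +√(1/5) = +0.447214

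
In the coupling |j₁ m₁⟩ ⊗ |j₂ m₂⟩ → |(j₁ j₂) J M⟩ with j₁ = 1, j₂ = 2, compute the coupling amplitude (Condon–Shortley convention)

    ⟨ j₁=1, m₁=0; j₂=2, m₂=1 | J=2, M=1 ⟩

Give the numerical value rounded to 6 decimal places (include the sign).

√[5·1!1!3!/6! · 1!1!3!1!3!1!] = √(3/2)
  +(−1)^0/∏(0,1,1,3,0,0)! = 1/6  (running 1/6)
  +(−1)^1/∏(1,0,0,2,1,1)! = -1/2  (running -1/3)
⟨..|..⟩ = √(3/2)·(-1/3) = -0.408248

-0.408248  (= −√(1/6))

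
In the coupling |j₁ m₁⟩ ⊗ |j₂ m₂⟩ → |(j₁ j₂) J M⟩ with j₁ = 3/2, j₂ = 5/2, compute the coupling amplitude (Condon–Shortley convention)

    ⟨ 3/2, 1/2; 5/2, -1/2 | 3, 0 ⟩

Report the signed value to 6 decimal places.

triangle: 1!·2!·4!/8! = 48/40320
(j±m)!: 2!·1!·2!·3!·3!·3! = 864
prefactor² = (2J+1)·Δ·N² = 36/5
  k=0: +1/(0!·1!·1!·2!·1!·2!) = 1/4
  k=1: −1/(1!·0!·0!·1!·2!·3!) = -1/12
Σ = 1/6  ⇒  CG² = 36/5·1/6² = 1/5
CG = +√(1/5) = +0.447214

+0.447214  (= +√(1/5))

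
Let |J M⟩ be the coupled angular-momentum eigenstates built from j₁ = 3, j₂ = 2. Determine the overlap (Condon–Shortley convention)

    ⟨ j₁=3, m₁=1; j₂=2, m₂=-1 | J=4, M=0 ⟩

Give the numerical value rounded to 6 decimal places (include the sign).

√[9·1!5!3!/10! · 4!2!1!3!4!4!] = √(10368/35)
  +(−1)^0/∏(0,1,2,1,3,2)! = 1/24  (running 1/24)
  +(−1)^1/∏(1,0,1,0,4,3)! = -1/144  (running 5/144)
⟨..|..⟩ = √(10368/35)·(5/144) = +0.597614

+√(5/14) ≈ +0.597614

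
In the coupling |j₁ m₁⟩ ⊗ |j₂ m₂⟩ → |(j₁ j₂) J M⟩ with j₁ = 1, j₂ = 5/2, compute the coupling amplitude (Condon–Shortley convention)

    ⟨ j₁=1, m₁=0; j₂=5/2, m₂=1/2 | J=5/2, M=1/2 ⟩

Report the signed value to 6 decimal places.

triangle: 1!×1!×4!/7! = 24/5040
(j±m)!: 1!×1!×3!×2!×3!×2! = 144
prefactor² = (2J+1)×Δ×N² = 144/35
  k=0: +1/(0!×1!×1!×3!×0!×1!) = 1/6
  k=1: −1/(1!×0!×0!×2!×1!×2!) = -1/4
Σ = -1/12  ⇒  CG² = 144/35×(-1/12)² = 1/35
CG = −√(1/35) = -0.169031

−√(1/35) = -0.169031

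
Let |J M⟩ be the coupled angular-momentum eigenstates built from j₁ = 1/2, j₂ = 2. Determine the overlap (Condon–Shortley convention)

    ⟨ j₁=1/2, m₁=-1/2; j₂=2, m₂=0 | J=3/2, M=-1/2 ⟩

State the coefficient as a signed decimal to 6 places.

√[4·1!0!3!/5! · 0!1!2!2!1!2!] = √(8/5)
  +(−1)^1/∏(1,0,0,1,0,2)! = -1/2  (running -1/2)
⟨..|..⟩ = √(8/5)·(-1/2) = -0.632456

−√(2/5) ≈ -0.632456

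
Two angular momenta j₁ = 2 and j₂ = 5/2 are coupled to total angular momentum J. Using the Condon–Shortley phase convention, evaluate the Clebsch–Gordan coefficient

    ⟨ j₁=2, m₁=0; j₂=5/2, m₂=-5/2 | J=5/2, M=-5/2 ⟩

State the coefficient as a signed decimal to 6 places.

triangle: 2!·2!·3!/8! = 24/40320
(j±m)!: 2!·2!·0!·5!·0!·5! = 57600
prefactor² = (2J+1)·Δ·N² = 1440/7
  k=0: +1/(0!·2!·2!·0!·0!·3!) = 1/24
Σ = 1/24  ⇒  CG² = 1440/7·1/24² = 5/14
CG = +√(5/14) = +0.597614

+0.597614  (= +√(5/14))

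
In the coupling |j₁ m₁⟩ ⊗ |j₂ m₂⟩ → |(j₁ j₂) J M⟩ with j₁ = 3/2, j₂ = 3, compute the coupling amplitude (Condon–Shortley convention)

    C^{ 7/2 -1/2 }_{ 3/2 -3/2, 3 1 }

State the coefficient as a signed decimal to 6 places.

−√(8/21) ≈ -0.617213

√[8·1!2!5!/9! · 0!3!4!2!3!4!] = √(1536/7)
  +(−1)^1/∏(1,0,2,3,0,2)! = -1/24  (running -1/24)
⟨..|..⟩ = √(1536/7)·(-1/24) = -0.617213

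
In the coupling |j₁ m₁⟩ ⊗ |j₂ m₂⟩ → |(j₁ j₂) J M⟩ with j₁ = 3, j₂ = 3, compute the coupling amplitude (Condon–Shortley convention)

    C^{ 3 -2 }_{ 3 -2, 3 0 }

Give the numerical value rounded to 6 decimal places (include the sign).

+√(1/6) ≈ +0.408248

√[7·3!3!3!/10! · 1!5!3!3!1!5!] = √(216)
  +(−1)^2/∏(2,1,3,1,0,2)! = 1/24  (running 1/24)
  +(−1)^3/∏(3,0,2,0,1,3)! = -1/72  (running 1/36)
⟨..|..⟩ = √(216)·(1/36) = +0.408248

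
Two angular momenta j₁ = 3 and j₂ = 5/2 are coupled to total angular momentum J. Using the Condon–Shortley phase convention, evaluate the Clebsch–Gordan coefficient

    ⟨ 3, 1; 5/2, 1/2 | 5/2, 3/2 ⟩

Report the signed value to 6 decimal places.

triangle: 3!*3!*2!/9! = 72/362880
(j±m)!: 4!*2!*3!*2!*4!*1! = 13824
prefactor² = (2J+1)*Δ*N² = 576/35
  k=1: −1/(1!*2!*1!*2!*2!*0!) = -1/8
  k=2: +1/(2!*1!*0!*1!*3!*1!) = 1/12
Σ = -1/24  ⇒  CG² = 576/35*(-1/24)² = 1/35
CG = −√(1/35) = -0.169031

-0.169031  (= −√(1/35))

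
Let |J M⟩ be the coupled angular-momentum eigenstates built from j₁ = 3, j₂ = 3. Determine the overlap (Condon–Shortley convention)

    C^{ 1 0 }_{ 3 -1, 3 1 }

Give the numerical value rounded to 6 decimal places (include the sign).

−√(1/28) = -0.188982

√[3·5!1!1!/8! · 2!4!4!2!1!1!] = √(144/7)
  +(−1)^3/∏(3,2,1,1,0,0)! = -1/12  (running -1/12)
  +(−1)^4/∏(4,1,0,0,1,1)! = 1/24  (running -1/24)
⟨..|..⟩ = √(144/7)·(-1/24) = -0.188982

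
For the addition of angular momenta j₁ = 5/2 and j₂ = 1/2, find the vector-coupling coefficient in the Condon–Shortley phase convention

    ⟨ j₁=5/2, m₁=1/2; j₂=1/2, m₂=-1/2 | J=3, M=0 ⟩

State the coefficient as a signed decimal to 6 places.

+0.707107  (= +√(1/2))

triangle: 0!×5!×1!/7! = 120/5040
(j±m)!: 3!×2!×0!×1!×3!×3! = 432
prefactor² = (2J+1)×Δ×N² = 72
  k=0: +1/(0!×0!×2!×0!×3!×1!) = 1/12
Σ = 1/12  ⇒  CG² = 72×1/12² = 1/2
CG = +√(1/2) = +0.707107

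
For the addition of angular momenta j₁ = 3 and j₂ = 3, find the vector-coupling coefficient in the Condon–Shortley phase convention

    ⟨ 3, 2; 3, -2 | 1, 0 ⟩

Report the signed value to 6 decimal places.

j₁+j₂−J=5  J+j₁−j₂=1  J−j₁+j₂=1  j₁+j₂+J+1=8
(j₁±m₁, j₂±m₂, J±M) = (5,1,1,5,1,1)
P² = 900/7
sum k=0..1:
  [0] +1/120 = 1/120
  [1] −1/24 = -1/24
S = -1/30
C² = P²·S² = 1/7 ; C = -0.377964

-0.377964  (= −√(1/7))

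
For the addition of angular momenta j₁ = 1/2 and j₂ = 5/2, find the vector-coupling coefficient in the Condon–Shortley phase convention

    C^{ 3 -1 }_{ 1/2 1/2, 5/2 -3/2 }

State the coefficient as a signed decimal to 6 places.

√[7·0!1!5!/7! · 1!0!1!4!2!4!] = √(192)
  +(−1)^0/∏(0,0,0,1,1,4)! = 1/24  (running 1/24)
⟨..|..⟩ = √(192)·(1/24) = +0.577350

+√(1/3) ≈ +0.577350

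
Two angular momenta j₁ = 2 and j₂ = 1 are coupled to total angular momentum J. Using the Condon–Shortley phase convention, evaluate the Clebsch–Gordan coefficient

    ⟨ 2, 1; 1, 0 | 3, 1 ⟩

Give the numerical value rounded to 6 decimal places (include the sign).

+0.730297

triangle: 0!×4!×2!/7! = 48/5040
(j±m)!: 3!×1!×1!×1!×4!×2! = 288
prefactor² = (2J+1)×Δ×N² = 96/5
  k=0: +1/(0!×0!×1!×1!×3!×1!) = 1/6
Σ = 1/6  ⇒  CG² = 96/5×1/6² = 8/15
CG = +√(8/15) = +0.730297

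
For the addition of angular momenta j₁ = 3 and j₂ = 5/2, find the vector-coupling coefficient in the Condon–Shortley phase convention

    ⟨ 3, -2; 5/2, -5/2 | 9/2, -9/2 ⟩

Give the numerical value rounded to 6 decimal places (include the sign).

+0.674200

√[10·1!5!4!/11! · 1!5!0!5!0!9!] = √(41472000/11)
  +(−1)^0/∏(0,1,5,0,0,4)! = 1/2880  (running 1/2880)
⟨..|..⟩ = √(41472000/11)·(1/2880) = +0.674200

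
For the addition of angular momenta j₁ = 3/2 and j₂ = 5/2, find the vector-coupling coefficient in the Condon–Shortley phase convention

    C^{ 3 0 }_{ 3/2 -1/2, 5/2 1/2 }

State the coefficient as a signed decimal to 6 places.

j₁+j₂−J=1  J+j₁−j₂=2  J−j₁+j₂=4  j₁+j₂+J+1=8
(j₁±m₁, j₂±m₂, J±M) = (1,2,3,2,3,3)
P² = 36/5
sum k=0..1:
  [0] +1/12 = 1/12
  [1] −1/4 = -1/4
S = -1/6
C² = P²·S² = 1/5 ; C = -0.447214

−√(1/5) ≈ -0.447214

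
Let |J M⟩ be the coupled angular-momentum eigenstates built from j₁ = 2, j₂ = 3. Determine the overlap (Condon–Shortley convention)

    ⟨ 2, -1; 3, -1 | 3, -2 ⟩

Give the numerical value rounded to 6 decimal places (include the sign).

j₁+j₂−J=2  J+j₁−j₂=2  J−j₁+j₂=4  j₁+j₂+J+1=9
(j₁±m₁, j₂±m₂, J±M) = (1,3,2,4,1,5)
P² = 64
sum k=1..2:
  [1] −1/12 = -1/12
  [2] +1/48 = 1/48
S = -1/16
C² = P²·S² = 1/4 ; C = -0.500000

−√(1/4) ≈ -0.500000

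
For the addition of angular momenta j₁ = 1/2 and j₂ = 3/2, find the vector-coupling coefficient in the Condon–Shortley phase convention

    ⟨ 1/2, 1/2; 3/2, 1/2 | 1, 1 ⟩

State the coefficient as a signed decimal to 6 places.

triangle: 1!×0!×2!/4! = 2/24
(j±m)!: 1!×0!×2!×1!×2!×0! = 4
prefactor² = (2J+1)×Δ×N² = 1
  k=0: +1/(0!×1!×0!×2!×0!×0!) = 1/2
Σ = 1/2  ⇒  CG² = 1×1/2² = 1/4
CG = +√(1/4) = +0.500000

+0.500000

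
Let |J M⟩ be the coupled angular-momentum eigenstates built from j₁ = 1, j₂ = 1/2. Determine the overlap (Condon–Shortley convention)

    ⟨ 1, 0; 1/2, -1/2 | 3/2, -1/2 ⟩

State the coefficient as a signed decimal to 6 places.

+0.816497

j₁+j₂−J=0  J+j₁−j₂=2  J−j₁+j₂=1  j₁+j₂+J+1=4
(j₁±m₁, j₂±m₂, J±M) = (1,1,0,1,1,2)
P² = 2/3
sum k=0..0:
  [0] +1/1 = 1
S = 1
C² = P²·S² = 2/3 ; C = +0.816497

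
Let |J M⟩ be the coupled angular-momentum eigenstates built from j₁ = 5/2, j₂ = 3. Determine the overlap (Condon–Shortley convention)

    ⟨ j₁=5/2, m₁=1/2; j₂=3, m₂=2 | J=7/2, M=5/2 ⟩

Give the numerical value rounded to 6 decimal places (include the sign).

-0.178174  (= −√(2/63))

√[8·2!3!4!/10! · 3!2!5!1!6!1!] = √(4608/7)
  +(−1)^1/∏(1,1,1,4,2,0)! = -1/48  (running -1/48)
  +(−1)^2/∏(2,0,0,3,3,1)! = 1/72  (running -1/144)
⟨..|..⟩ = √(4608/7)·(-1/144) = -0.178174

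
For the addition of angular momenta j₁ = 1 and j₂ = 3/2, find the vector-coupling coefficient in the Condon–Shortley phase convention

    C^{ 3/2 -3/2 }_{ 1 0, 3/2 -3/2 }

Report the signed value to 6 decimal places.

√[4·1!1!2!/5! · 1!1!0!3!0!3!] = √(12/5)
  +(−1)^0/∏(0,1,1,0,0,2)! = 1/2  (running 1/2)
⟨..|..⟩ = √(12/5)·(1/2) = +0.774597

+√(3/5) ≈ +0.774597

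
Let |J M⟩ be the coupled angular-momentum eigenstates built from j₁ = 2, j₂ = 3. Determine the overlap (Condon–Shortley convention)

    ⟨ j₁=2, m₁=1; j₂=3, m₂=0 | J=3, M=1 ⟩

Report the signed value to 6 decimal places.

triangle: 2!*2!*4!/9! = 96/362880
(j±m)!: 3!*1!*3!*3!*4!*2! = 10368
prefactor² = (2J+1)*Δ*N² = 96/5
  k=0: +1/(0!*2!*1!*3!*1!*1!) = 1/12
  k=1: −1/(1!*1!*0!*2!*2!*2!) = -1/8
Σ = -1/24  ⇒  CG² = 96/5*(-1/24)² = 1/30
CG = −√(1/30) = -0.182574

−√(1/30) ≈ -0.182574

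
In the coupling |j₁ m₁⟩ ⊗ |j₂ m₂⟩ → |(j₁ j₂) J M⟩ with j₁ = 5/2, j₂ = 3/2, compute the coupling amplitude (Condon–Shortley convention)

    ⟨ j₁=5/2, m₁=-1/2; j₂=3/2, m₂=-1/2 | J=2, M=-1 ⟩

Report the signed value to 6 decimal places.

triangle: 2!×3!×1!/7! = 12/5040
(j±m)!: 2!×3!×1!×2!×1!×3! = 144
prefactor² = (2J+1)×Δ×N² = 12/7
  k=0: +1/(0!×2!×3!×1!×0!×0!) = 1/12
  k=1: −1/(1!×1!×2!×0!×1!×1!) = -1/2
Σ = -5/12  ⇒  CG² = 12/7×(-5/12)² = 25/84
CG = −√(25/84) = -0.545545

-0.545545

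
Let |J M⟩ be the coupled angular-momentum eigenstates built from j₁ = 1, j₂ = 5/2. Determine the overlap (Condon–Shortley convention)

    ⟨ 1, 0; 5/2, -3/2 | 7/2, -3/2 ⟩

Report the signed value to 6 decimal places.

+0.690066

triangle: 0!×2!×5!/8! = 240/40320
(j±m)!: 1!×1!×1!×4!×2!×5! = 5760
prefactor² = (2J+1)×Δ×N² = 1920/7
  k=0: +1/(0!×0!×1!×1!×1!×4!) = 1/24
Σ = 1/24  ⇒  CG² = 1920/7×1/24² = 10/21
CG = +√(10/21) = +0.690066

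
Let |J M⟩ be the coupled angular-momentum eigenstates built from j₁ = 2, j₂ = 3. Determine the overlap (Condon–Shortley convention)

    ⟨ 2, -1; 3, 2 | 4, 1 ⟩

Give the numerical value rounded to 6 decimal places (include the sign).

-0.591608

√[9·1!3!5!/10! · 1!3!5!1!5!3!] = √(6480/7)
  +(−1)^0/∏(0,1,3,5,0,0)! = 1/720  (running 1/720)
  +(−1)^1/∏(1,0,2,4,1,1)! = -1/48  (running -7/360)
⟨..|..⟩ = √(6480/7)·(-7/360) = -0.591608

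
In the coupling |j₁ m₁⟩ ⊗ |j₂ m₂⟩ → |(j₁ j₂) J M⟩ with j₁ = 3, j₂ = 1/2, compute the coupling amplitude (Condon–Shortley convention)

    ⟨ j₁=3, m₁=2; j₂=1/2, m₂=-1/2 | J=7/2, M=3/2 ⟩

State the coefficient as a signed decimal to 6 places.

triangle: 0!*6!*1!/8! = 720/40320
(j±m)!: 5!*1!*0!*1!*5!*2! = 28800
prefactor² = (2J+1)*Δ*N² = 28800/7
  k=0: +1/(0!*0!*1!*0!*5!*1!) = 1/120
Σ = 1/120  ⇒  CG² = 28800/7*1/120² = 2/7
CG = +√(2/7) = +0.534522

+0.534522  (= +√(2/7))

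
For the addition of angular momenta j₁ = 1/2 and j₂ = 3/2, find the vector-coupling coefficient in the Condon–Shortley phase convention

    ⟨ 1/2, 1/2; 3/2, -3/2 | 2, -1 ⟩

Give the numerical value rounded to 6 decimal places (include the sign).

j₁+j₂−J=0  J+j₁−j₂=1  J−j₁+j₂=3  j₁+j₂+J+1=5
(j₁±m₁, j₂±m₂, J±M) = (1,0,0,3,1,3)
P² = 9
sum k=0..0:
  [0] +1/6 = 1/6
S = 1/6
C² = P²·S² = 1/4 ; C = +0.500000

+0.500000  (= +√(1/4))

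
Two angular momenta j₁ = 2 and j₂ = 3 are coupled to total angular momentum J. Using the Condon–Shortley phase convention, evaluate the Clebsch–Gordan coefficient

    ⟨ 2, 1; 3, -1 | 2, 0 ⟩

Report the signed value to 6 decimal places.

triangle: 3!*1!*3!/8! = 36/40320
(j±m)!: 3!*1!*2!*4!*2!*2! = 1152
prefactor² = (2J+1)*Δ*N² = 36/7
  k=0: +1/(0!*3!*1!*2!*0!*1!) = 1/12
  k=1: −1/(1!*2!*0!*1!*1!*2!) = -1/4
Σ = -1/6  ⇒  CG² = 36/7*(-1/6)² = 1/7
CG = −√(1/7) = -0.377964

−√(1/7) = -0.377964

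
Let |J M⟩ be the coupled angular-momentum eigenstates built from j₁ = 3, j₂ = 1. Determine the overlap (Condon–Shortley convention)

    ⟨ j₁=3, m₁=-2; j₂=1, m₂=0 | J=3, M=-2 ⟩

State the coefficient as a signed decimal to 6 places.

√[7·1!5!1!/8! · 1!5!1!1!1!5!] = √(300)
  +(−1)^0/∏(0,1,5,1,0,0)! = 1/120  (running 1/120)
  +(−1)^1/∏(1,0,4,0,1,1)! = -1/24  (running -1/30)
⟨..|..⟩ = √(300)·(-1/30) = -0.577350

−√(1/3) = -0.577350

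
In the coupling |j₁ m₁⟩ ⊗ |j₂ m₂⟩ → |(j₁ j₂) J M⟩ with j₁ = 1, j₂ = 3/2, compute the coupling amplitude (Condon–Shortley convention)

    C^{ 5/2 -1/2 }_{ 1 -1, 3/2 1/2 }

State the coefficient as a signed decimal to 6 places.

j₁+j₂−J=0  J+j₁−j₂=2  J−j₁+j₂=3  j₁+j₂+J+1=6
(j₁±m₁, j₂±m₂, J±M) = (0,2,2,1,2,3)
P² = 24/5
sum k=0..0:
  [0] +1/4 = 1/4
S = 1/4
C² = P²·S² = 3/10 ; C = +0.547723

+√(3/10) ≈ +0.547723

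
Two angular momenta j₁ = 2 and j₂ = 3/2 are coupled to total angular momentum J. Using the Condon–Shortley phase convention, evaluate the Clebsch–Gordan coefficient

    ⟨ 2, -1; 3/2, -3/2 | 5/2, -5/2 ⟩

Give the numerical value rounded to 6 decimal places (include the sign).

+√(3/7) ≈ +0.654654

triangle: 1!·3!·2!/7! = 12/5040
(j±m)!: 1!·3!·0!·3!·0!·5! = 4320
prefactor² = (2J+1)·Δ·N² = 432/7
  k=0: +1/(0!·1!·3!·0!·0!·2!) = 1/12
Σ = 1/12  ⇒  CG² = 432/7·1/12² = 3/7
CG = +√(3/7) = +0.654654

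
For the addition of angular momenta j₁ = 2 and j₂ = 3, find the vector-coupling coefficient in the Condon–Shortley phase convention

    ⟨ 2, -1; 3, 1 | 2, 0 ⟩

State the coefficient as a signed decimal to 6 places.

√[5·3!1!3!/8! · 1!3!4!2!2!2!] = √(36/7)
  +(−1)^2/∏(2,1,1,2,0,1)! = 1/4  (running 1/4)
  +(−1)^3/∏(3,0,0,1,1,2)! = -1/12  (running 1/6)
⟨..|..⟩ = √(36/7)·(1/6) = +0.377964

+√(1/7) ≈ +0.377964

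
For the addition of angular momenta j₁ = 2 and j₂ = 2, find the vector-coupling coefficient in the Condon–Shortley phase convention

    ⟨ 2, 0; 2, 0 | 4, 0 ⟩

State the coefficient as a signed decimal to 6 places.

triangle: 0!*4!*4!/9! = 576/362880
(j±m)!: 2!*2!*2!*2!*4!*4! = 9216
prefactor² = (2J+1)*Δ*N² = 4608/35
  k=0: +1/(0!*0!*2!*2!*2!*2!) = 1/16
Σ = 1/16  ⇒  CG² = 4608/35*1/16² = 18/35
CG = +√(18/35) = +0.717137

+0.717137  (= +√(18/35))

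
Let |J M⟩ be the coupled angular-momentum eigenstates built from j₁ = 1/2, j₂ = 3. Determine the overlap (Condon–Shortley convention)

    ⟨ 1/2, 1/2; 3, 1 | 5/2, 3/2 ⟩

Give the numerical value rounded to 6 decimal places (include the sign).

+0.534522  (= +√(2/7))

√[6·1!0!5!/7! · 1!0!4!2!4!1!] = √(1152/7)
  +(−1)^0/∏(0,1,0,4,0,1)! = 1/24  (running 1/24)
⟨..|..⟩ = √(1152/7)·(1/24) = +0.534522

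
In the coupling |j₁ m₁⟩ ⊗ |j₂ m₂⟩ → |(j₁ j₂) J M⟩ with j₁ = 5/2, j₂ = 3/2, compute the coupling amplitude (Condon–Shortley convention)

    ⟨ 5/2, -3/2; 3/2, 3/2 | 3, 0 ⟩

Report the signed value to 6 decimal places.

√[7·1!4!2!/8! · 1!4!3!0!3!3!] = √(216/5)
  +(−1)^1/∏(1,0,3,2,1,0)! = -1/12  (running -1/12)
⟨..|..⟩ = √(216/5)·(-1/12) = -0.547723

−√(3/10) = -0.547723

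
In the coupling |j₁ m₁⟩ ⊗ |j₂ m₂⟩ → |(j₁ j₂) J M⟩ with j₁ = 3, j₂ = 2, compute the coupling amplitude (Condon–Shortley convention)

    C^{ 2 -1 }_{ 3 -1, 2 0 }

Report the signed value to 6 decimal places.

j₁+j₂−J=3  J+j₁−j₂=3  J−j₁+j₂=1  j₁+j₂+J+1=8
(j₁±m₁, j₂±m₂, J±M) = (2,4,2,2,1,3)
P² = 36/7
sum k=1..2:
  [1] −1/12 = -1/12
  [2] +1/4 = 1/4
S = 1/6
C² = P²·S² = 1/7 ; C = +0.377964

+0.377964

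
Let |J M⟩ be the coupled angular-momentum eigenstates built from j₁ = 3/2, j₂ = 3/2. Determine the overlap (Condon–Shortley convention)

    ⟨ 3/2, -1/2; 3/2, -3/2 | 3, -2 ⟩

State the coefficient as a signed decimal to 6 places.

+0.707107  (= +√(1/2))

triangle: 0!×3!×3!/7! = 36/5040
(j±m)!: 1!×2!×0!×3!×1!×5! = 1440
prefactor² = (2J+1)×Δ×N² = 72
  k=0: +1/(0!×0!×2!×0!×1!×3!) = 1/12
Σ = 1/12  ⇒  CG² = 72×1/12² = 1/2
CG = +√(1/2) = +0.707107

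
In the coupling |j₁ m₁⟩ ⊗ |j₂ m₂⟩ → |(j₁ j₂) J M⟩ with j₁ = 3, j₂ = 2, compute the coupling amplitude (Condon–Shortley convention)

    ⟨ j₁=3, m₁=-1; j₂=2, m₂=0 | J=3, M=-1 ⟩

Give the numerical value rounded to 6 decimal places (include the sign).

√[7·2!4!2!/9! · 2!4!2!2!2!4!] = √(256/15)
  +(−1)^0/∏(0,2,4,2,0,0)! = 1/96  (running 1/96)
  +(−1)^1/∏(1,1,3,1,1,1)! = -1/6  (running -5/32)
  +(−1)^2/∏(2,0,2,0,2,2)! = 1/16  (running -3/32)
⟨..|..⟩ = √(256/15)·(-3/32) = -0.387298

-0.387298  (= −√(3/20))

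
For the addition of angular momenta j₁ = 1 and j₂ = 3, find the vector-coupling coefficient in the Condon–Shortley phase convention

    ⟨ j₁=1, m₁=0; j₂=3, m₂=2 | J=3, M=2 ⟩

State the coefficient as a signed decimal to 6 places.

-0.577350  (= −√(1/3))

j₁+j₂−J=1  J+j₁−j₂=1  J−j₁+j₂=5  j₁+j₂+J+1=8
(j₁±m₁, j₂±m₂, J±M) = (1,1,5,1,5,1)
P² = 300
sum k=0..1:
  [0] +1/120 = 1/120
  [1] −1/24 = -1/24
S = -1/30
C² = P²·S² = 1/3 ; C = -0.577350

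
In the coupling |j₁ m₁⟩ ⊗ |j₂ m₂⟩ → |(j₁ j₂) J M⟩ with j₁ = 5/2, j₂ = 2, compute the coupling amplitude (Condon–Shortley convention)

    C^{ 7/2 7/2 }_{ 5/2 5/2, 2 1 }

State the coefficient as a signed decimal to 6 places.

√[8·1!4!3!/9! · 5!0!3!1!7!0!] = √(11520)
  +(−1)^0/∏(0,1,0,3,4,0)! = 1/144  (running 1/144)
⟨..|..⟩ = √(11520)·(1/144) = +0.745356

+√(5/9) = +0.745356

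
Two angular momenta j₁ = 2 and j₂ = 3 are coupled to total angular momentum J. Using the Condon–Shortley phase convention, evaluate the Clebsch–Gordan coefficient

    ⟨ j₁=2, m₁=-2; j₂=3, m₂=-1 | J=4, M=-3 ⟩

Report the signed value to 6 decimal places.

j₁+j₂−J=1  J+j₁−j₂=3  J−j₁+j₂=5  j₁+j₂+J+1=10
(j₁±m₁, j₂±m₂, J±M) = (0,4,2,4,1,7)
P² = 10368
sum k=1..1:
  [1] −1/144 = -1/144
S = -1/144
C² = P²·S² = 1/2 ; C = -0.707107

-0.707107  (= −√(1/2))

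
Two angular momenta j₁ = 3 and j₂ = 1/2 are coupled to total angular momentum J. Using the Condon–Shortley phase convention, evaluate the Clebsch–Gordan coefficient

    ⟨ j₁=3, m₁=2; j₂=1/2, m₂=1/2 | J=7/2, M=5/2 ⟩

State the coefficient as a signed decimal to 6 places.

+0.925820  (= +√(6/7))

j₁+j₂−J=0  J+j₁−j₂=6  J−j₁+j₂=1  j₁+j₂+J+1=8
(j₁±m₁, j₂±m₂, J±M) = (5,1,1,0,6,1)
P² = 86400/7
sum k=0..0:
  [0] +1/120 = 1/120
S = 1/120
C² = P²·S² = 6/7 ; C = +0.925820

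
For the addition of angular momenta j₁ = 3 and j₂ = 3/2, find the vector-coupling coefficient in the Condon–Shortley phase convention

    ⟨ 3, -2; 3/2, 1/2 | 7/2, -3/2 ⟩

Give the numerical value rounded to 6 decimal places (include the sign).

-0.654654

j₁+j₂−J=1  J+j₁−j₂=5  J−j₁+j₂=2  j₁+j₂+J+1=9
(j₁±m₁, j₂±m₂, J±M) = (1,5,2,1,2,5)
P² = 6400/21
sum k=0..1:
  [0] +1/240 = 1/240
  [1] −1/24 = -1/24
S = -3/80
C² = P²·S² = 3/7 ; C = -0.654654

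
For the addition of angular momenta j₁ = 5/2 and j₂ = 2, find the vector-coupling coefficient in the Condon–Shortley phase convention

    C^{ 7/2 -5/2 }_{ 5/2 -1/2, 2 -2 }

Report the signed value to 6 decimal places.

+√(32/63) ≈ +0.712697

j₁+j₂−J=1  J+j₁−j₂=4  J−j₁+j₂=3  j₁+j₂+J+1=9
(j₁±m₁, j₂±m₂, J±M) = (2,3,0,4,1,6)
P² = 4608/7
sum k=0..0:
  [0] +1/36 = 1/36
S = 1/36
C² = P²·S² = 32/63 ; C = +0.712697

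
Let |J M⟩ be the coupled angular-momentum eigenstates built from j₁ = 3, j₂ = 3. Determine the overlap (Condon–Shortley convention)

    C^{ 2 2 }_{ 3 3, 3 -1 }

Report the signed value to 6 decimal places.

√[5·4!2!2!/9! · 6!0!2!4!4!0!] = √(7680/7)
  +(−1)^0/∏(0,4,0,2,2,0)! = 1/96  (running 1/96)
⟨..|..⟩ = √(7680/7)·(1/96) = +0.345033

+0.345033  (= +√(5/42))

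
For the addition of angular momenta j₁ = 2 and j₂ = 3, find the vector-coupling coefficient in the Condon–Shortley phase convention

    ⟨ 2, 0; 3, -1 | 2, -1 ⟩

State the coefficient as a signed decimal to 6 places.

-0.377964  (= −√(1/7))

triangle: 3!·1!·3!/8! = 36/40320
(j±m)!: 2!·2!·2!·4!·1!·3! = 1152
prefactor² = (2J+1)·Δ·N² = 36/7
  k=1: −1/(1!·2!·1!·1!·0!·2!) = -1/4
  k=2: +1/(2!·1!·0!·0!·1!·3!) = 1/12
Σ = -1/6  ⇒  CG² = 36/7·(-1/6)² = 1/7
CG = −√(1/7) = -0.377964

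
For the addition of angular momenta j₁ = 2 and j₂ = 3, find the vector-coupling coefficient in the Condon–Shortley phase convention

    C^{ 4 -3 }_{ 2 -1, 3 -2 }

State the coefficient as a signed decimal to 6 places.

j₁+j₂−J=1  J+j₁−j₂=3  J−j₁+j₂=5  j₁+j₂+J+1=10
(j₁±m₁, j₂±m₂, J±M) = (1,3,1,5,1,7)
P² = 6480
sum k=0..1:
  [0] +1/144 = 1/144
  [1] −1/240 = -1/240
S = 1/360
C² = P²·S² = 1/20 ; C = +0.223607

+0.223607  (= +√(1/20))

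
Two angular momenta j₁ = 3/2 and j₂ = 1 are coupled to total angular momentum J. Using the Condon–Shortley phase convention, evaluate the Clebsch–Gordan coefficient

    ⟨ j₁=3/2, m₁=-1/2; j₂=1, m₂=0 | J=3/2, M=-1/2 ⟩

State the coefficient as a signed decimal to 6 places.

−√(1/15) = -0.258199

j₁+j₂−J=1  J+j₁−j₂=2  J−j₁+j₂=1  j₁+j₂+J+1=5
(j₁±m₁, j₂±m₂, J±M) = (1,2,1,1,1,2)
P² = 4/15
sum k=0..1:
  [0] +1/2 = 1/2
  [1] −1/1 = -1
S = -1/2
C² = P²·S² = 1/15 ; C = -0.258199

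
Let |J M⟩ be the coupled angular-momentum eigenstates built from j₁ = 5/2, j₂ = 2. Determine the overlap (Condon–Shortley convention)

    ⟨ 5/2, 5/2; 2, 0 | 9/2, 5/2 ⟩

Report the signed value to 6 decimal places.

j₁+j₂−J=0  J+j₁−j₂=5  J−j₁+j₂=4  j₁+j₂+J+1=10
(j₁±m₁, j₂±m₂, J±M) = (5,0,2,2,7,2)
P² = 38400
sum k=0..0:
  [0] +1/480 = 1/480
S = 1/480
C² = P²·S² = 1/6 ; C = +0.408248

+√(1/6) ≈ +0.408248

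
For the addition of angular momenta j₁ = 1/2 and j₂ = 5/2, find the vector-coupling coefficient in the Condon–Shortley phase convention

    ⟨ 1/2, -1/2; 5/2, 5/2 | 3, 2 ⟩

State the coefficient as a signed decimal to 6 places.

+0.408248

j₁+j₂−J=0  J+j₁−j₂=1  J−j₁+j₂=5  j₁+j₂+J+1=7
(j₁±m₁, j₂±m₂, J±M) = (0,1,5,0,5,1)
P² = 2400
sum k=0..0:
  [0] +1/120 = 1/120
S = 1/120
C² = P²·S² = 1/6 ; C = +0.408248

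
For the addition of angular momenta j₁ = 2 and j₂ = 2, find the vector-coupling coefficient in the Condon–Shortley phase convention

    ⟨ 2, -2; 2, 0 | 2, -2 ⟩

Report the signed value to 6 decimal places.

triangle: 2!·2!·2!/7! = 8/5040
(j±m)!: 0!·4!·2!·2!·0!·4! = 2304
prefactor² = (2J+1)·Δ·N² = 128/7
  k=2: +1/(2!·0!·2!·0!·0!·2!) = 1/8
Σ = 1/8  ⇒  CG² = 128/7·1/8² = 2/7
CG = +√(2/7) = +0.534522

+0.534522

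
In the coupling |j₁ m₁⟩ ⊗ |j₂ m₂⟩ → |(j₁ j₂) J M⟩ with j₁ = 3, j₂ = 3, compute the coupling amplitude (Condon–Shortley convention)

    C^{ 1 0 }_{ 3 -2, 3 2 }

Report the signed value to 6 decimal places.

triangle: 5!·1!·1!/8! = 120/40320
(j±m)!: 1!·5!·5!·1!·1!·1! = 14400
prefactor² = (2J+1)·Δ·N² = 900/7
  k=4: +1/(4!·1!·1!·1!·0!·0!) = 1/24
  k=5: −1/(5!·0!·0!·0!·1!·1!) = -1/120
Σ = 1/30  ⇒  CG² = 900/7·1/30² = 1/7
CG = +√(1/7) = +0.377964

+0.377964  (= +√(1/7))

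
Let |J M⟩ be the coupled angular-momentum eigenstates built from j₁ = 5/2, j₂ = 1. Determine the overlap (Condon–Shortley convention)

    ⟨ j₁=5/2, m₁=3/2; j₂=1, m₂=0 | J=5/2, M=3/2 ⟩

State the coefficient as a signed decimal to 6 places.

triangle: 1!*4!*1!/7! = 24/5040
(j±m)!: 4!*1!*1!*1!*4!*1! = 576
prefactor² = (2J+1)*Δ*N² = 576/35
  k=0: +1/(0!*1!*1!*1!*3!*0!) = 1/6
  k=1: −1/(1!*0!*0!*0!*4!*1!) = -1/24
Σ = 1/8  ⇒  CG² = 576/35*1/8² = 9/35
CG = +√(9/35) = +0.507093

+0.507093  (= +√(9/35))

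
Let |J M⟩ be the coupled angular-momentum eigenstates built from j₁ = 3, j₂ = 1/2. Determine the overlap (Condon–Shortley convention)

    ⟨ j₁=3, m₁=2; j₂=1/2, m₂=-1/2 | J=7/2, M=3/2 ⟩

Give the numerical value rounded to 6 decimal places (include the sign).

+0.534522

triangle: 0!*6!*1!/8! = 720/40320
(j±m)!: 5!*1!*0!*1!*5!*2! = 28800
prefactor² = (2J+1)*Δ*N² = 28800/7
  k=0: +1/(0!*0!*1!*0!*5!*1!) = 1/120
Σ = 1/120  ⇒  CG² = 28800/7*1/120² = 2/7
CG = +√(2/7) = +0.534522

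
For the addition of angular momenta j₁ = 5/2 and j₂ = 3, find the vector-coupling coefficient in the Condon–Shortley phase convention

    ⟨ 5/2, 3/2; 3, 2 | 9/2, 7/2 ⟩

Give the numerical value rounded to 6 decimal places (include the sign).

−√(1/99) ≈ -0.100504

j₁+j₂−J=1  J+j₁−j₂=4  J−j₁+j₂=5  j₁+j₂+J+1=11
(j₁±m₁, j₂±m₂, J±M) = (4,1,5,1,8,1)
P² = 921600/11
sum k=0..1:
  [0] +1/720 = 1/720
  [1] −1/576 = -1/576
S = -1/2880
C² = P²·S² = 1/99 ; C = -0.100504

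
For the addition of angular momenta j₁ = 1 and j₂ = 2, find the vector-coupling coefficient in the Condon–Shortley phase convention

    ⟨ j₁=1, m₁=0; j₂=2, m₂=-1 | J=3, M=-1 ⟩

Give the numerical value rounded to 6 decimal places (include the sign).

triangle: 0!*2!*4!/7! = 48/5040
(j±m)!: 1!*1!*1!*3!*2!*4! = 288
prefactor² = (2J+1)*Δ*N² = 96/5
  k=0: +1/(0!*0!*1!*1!*1!*3!) = 1/6
Σ = 1/6  ⇒  CG² = 96/5*1/6² = 8/15
CG = +√(8/15) = +0.730297

+0.730297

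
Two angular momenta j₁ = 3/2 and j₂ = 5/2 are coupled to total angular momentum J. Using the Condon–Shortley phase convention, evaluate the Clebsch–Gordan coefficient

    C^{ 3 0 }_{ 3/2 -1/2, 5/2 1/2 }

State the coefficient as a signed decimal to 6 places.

−√(1/5) = -0.447214

√[7·1!2!4!/8! · 1!2!3!2!3!3!] = √(36/5)
  +(−1)^0/∏(0,1,2,3,0,1)! = 1/12  (running 1/12)
  +(−1)^1/∏(1,0,1,2,1,2)! = -1/4  (running -1/6)
⟨..|..⟩ = √(36/5)·(-1/6) = -0.447214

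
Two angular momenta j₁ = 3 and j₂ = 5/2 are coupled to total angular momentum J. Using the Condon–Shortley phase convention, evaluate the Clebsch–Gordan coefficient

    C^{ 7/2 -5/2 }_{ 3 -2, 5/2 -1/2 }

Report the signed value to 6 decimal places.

√[8·2!4!3!/10! · 1!5!2!3!1!6!] = √(4608/7)
  +(−1)^1/∏(1,1,4,1,0,2)! = -1/48  (running -1/48)
  +(−1)^2/∏(2,0,3,0,1,3)! = 1/72  (running -1/144)
⟨..|..⟩ = √(4608/7)·(-1/144) = -0.178174

-0.178174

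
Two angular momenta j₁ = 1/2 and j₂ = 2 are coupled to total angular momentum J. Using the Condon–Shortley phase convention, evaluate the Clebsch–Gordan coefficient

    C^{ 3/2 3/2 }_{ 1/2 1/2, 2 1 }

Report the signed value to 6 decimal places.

+0.447214

j₁+j₂−J=1  J+j₁−j₂=0  J−j₁+j₂=3  j₁+j₂+J+1=5
(j₁±m₁, j₂±m₂, J±M) = (1,0,3,1,3,0)
P² = 36/5
sum k=0..0:
  [0] +1/6 = 1/6
S = 1/6
C² = P²·S² = 1/5 ; C = +0.447214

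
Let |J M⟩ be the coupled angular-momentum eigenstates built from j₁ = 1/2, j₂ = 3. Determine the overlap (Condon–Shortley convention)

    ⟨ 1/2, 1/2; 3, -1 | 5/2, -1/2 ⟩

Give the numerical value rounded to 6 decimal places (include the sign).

√[6·1!0!5!/7! · 1!0!2!4!2!3!] = √(576/7)
  +(−1)^0/∏(0,1,0,2,0,3)! = 1/12  (running 1/12)
⟨..|..⟩ = √(576/7)·(1/12) = +0.755929

+0.755929  (= +√(4/7))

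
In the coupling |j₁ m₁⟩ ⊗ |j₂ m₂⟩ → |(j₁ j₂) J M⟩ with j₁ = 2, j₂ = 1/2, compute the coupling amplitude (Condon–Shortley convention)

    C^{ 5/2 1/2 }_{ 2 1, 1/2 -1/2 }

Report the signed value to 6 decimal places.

j₁+j₂−J=0  J+j₁−j₂=4  J−j₁+j₂=1  j₁+j₂+J+1=6
(j₁±m₁, j₂±m₂, J±M) = (3,1,0,1,3,2)
P² = 72/5
sum k=0..0:
  [0] +1/6 = 1/6
S = 1/6
C² = P²·S² = 2/5 ; C = +0.632456

+√(2/5) = +0.632456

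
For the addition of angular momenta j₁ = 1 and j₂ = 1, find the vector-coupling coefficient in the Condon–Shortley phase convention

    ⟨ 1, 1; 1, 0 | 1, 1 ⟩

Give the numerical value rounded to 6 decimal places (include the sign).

triangle: 1!*1!*1!/4! = 1/24
(j±m)!: 2!*0!*1!*1!*2!*0! = 4
prefactor² = (2J+1)*Δ*N² = 1/2
  k=0: +1/(0!*1!*0!*1!*1!*0!) = 1
Σ = 1  ⇒  CG² = 1/2*1² = 1/2
CG = +√(1/2) = +0.707107

+0.707107  (= +√(1/2))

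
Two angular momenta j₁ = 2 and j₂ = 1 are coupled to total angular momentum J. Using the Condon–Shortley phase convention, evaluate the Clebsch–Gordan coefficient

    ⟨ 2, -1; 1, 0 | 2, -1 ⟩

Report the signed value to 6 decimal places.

√[5·1!3!1!/6! · 1!3!1!1!1!3!] = √(3/2)
  +(−1)^0/∏(0,1,3,1,0,0)! = 1/6  (running 1/6)
  +(−1)^1/∏(1,0,2,0,1,1)! = -1/2  (running -1/3)
⟨..|..⟩ = √(3/2)·(-1/3) = -0.408248

-0.408248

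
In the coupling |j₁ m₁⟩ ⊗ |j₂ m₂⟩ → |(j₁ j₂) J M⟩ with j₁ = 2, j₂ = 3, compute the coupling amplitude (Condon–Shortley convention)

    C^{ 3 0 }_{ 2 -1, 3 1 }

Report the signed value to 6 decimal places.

j₁+j₂−J=2  J+j₁−j₂=2  J−j₁+j₂=4  j₁+j₂+J+1=9
(j₁±m₁, j₂±m₂, J±M) = (1,3,4,2,3,3)
P² = 96/5
sum k=1..2:
  [1] −1/12 = -1/12
  [2] +1/8 = 1/8
S = 1/24
C² = P²·S² = 1/30 ; C = +0.182574

+√(1/30) = +0.182574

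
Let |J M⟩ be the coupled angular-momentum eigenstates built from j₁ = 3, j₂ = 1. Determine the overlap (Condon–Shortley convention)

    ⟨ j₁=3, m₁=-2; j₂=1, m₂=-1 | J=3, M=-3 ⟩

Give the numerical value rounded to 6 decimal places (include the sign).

+√(1/4) = +0.500000

√[7·1!5!1!/8! · 1!5!0!2!0!6!] = √(3600)
  +(−1)^0/∏(0,1,5,0,0,1)! = 1/120  (running 1/120)
⟨..|..⟩ = √(3600)·(1/120) = +0.500000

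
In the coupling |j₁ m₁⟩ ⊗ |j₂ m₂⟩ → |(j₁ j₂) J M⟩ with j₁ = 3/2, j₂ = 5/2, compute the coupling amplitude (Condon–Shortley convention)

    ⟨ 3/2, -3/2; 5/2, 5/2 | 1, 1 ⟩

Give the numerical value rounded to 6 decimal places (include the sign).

√[3·3!0!2!/6! · 0!3!5!0!2!0!] = √(72)
  +(−1)^3/∏(3,0,0,2,0,0)! = -1/12  (running -1/12)
⟨..|..⟩ = √(72)·(-1/12) = -0.707107

-0.707107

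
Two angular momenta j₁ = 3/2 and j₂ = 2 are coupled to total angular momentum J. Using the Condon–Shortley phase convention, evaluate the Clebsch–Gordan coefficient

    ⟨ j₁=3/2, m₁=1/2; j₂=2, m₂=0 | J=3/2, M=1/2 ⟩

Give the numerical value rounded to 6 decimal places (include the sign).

−√(1/5) = -0.447214

j₁+j₂−J=2  J+j₁−j₂=1  J−j₁+j₂=2  j₁+j₂+J+1=6
(j₁±m₁, j₂±m₂, J±M) = (2,1,2,2,2,1)
P² = 16/45
sum k=0..1:
  [0] +1/4 = 1/4
  [1] −1/1 = -1
S = -3/4
C² = P²·S² = 1/5 ; C = -0.447214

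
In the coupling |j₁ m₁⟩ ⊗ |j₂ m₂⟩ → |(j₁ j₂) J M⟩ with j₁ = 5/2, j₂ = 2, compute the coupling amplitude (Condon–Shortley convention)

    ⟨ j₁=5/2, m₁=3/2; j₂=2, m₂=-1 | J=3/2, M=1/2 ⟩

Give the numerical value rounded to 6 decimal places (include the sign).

√[4·3!2!1!/7! · 4!1!1!3!2!1!] = √(96/35)
  +(−1)^0/∏(0,3,1,1,1,0)! = 1/6  (running 1/6)
  +(−1)^1/∏(1,2,0,0,2,1)! = -1/4  (running -1/12)
⟨..|..⟩ = √(96/35)·(-1/12) = -0.138013

−√(2/105) = -0.138013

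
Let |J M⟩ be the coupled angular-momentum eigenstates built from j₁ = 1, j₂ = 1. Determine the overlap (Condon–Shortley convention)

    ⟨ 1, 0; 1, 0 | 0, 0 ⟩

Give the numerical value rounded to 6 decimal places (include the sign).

triangle: 2!*0!*0!/3! = 2/6
(j±m)!: 1!*1!*1!*1!*0!*0! = 1
prefactor² = (2J+1)*Δ*N² = 1/3
  k=1: −1/(1!*1!*0!*0!*0!*0!) = -1
Σ = -1  ⇒  CG² = 1/3*(-1)² = 1/3
CG = −√(1/3) = -0.577350

-0.577350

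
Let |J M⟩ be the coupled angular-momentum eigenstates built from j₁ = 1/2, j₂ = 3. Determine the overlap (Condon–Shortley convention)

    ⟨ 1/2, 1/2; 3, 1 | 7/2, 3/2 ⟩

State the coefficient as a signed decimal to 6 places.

+√(5/7) ≈ +0.845154

√[8·0!1!6!/8! · 1!0!4!2!5!2!] = √(11520/7)
  +(−1)^0/∏(0,0,0,4,1,2)! = 1/48  (running 1/48)
⟨..|..⟩ = √(11520/7)·(1/48) = +0.845154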